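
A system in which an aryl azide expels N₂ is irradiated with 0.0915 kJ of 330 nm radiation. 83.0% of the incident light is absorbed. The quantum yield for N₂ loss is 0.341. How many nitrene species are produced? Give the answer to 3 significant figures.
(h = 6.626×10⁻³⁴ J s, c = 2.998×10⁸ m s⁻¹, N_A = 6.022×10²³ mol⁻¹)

Photon energy at 330 nm: hc/λ = (6.626×10⁻³⁴)(2.998×10⁸)/(330×10⁻⁹) = 6.020×10⁻¹⁹ J.
Incident energy: 0.0915 kJ = 91.5 J.
Photons incident: 91.5 / 6.020×10⁻¹⁹ = 1.520×10²⁰, i.e. 1.520×10²⁰/6.022×10²³ = 2.524×10⁻⁴ mol.
Photons absorbed: 0.830 × 2.524×10⁻⁴ = 2.095×10⁻⁴ mol.
Product: Φ × n_abs = 0.341 × 2.095×10⁻⁴ = 7.144×10⁻⁵ mol.
As a count: 7.144×10⁻⁵ × 6.022×10²³ = 4.30×10¹⁹.

4.30×10¹⁹ species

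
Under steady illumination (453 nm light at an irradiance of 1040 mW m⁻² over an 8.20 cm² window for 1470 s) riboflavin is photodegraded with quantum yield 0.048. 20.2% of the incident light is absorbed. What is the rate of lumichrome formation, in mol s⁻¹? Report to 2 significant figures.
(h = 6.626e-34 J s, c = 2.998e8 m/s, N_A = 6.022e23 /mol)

Photon energy at 453 nm: hc/λ = (6.626e-34)(2.998e8)/(453e-9) = 4.385e-19 J.
Energy delivered: (1040 mW m⁻²)(8.20e-4 m²)(1470 s) = 1.254 J.
Photons incident: 1.254 / 4.385e-19 = 2.860e18, i.e. 2.860e18/6.022e23 = 4.749e-6 mol.
Photons absorbed: 0.202 × 4.749e-6 = 9.593e-7 mol.
Product formed: 0.048 × 9.593e-7 = 4.605e-8 mol.
Rate: 4.605e-8 / 1470 s = 3.1e-11 mol s⁻¹.

3.1e-11 mol s⁻¹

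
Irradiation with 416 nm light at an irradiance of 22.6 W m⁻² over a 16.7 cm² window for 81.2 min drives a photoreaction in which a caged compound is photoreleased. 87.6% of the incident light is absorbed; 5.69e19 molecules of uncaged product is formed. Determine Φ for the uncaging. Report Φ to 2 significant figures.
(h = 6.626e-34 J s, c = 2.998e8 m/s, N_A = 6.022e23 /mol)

Φ = 0.17

Product: 5.69e19 / 6.022e23 = 9.449e-5 mol.
Photon energy at 416 nm: hc/λ = (6.626e-34)(2.998e8)/(416e-9) = 4.775e-19 J.
Energy delivered: (22.6 W m⁻²)(16.7e-4 m²)(4872 s) = 183.9 J.
Photons incident: 183.9 / 4.775e-19 = 3.851e20, i.e. 3.851e20/6.022e23 = 6.395e-4 mol.
Photons absorbed: 0.876 × 6.395e-4 = 5.602e-4 mol.
Φ = 9.449e-5 mol / 5.602e-4 mol photons = 0.17.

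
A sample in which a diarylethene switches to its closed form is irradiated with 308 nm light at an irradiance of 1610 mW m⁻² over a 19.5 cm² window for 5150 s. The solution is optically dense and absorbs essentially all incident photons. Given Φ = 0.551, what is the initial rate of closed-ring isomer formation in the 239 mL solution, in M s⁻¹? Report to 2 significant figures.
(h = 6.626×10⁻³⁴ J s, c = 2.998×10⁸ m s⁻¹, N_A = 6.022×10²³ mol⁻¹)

Photon energy at 308 nm: hc/λ = (6.626×10⁻³⁴)(2.998×10⁸)/(308×10⁻⁹) = 6.450×10⁻¹⁹ J.
Energy delivered: (1610 mW m⁻²)(19.5×10⁻⁴ m²)(5150 s) = 16.17 J.
Photons incident: 16.17 / 6.450×10⁻¹⁹ = 2.507×10¹⁹, i.e. 2.507×10¹⁹/6.022×10²³ = 4.163×10⁻⁵ mol.
Product formed: 0.551 × 4.163×10⁻⁵ = 2.294×10⁻⁵ mol.
Rate: 2.294×10⁻⁵ mol / (5150 s × 0.239 L) = 1.9×10⁻⁸ M s⁻¹.

1.9×10⁻⁸ M s⁻¹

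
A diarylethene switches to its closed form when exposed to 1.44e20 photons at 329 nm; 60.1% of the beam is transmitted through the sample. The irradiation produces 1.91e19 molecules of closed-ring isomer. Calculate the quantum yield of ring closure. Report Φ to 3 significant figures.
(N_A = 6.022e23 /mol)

Φ = 0.332

Product: 1.91e19 / 6.022e23 = 3.172e-5 mol.
Moles of photons: 1.44e20 / 6.022e23 = 2.391e-4 mol.
Fraction absorbed: 1 − 60.1/100 = 0.3990.
Photons absorbed: 0.3990 × 2.391e-4 = 9.540e-5 mol.
Φ = 3.172e-5 mol / 9.540e-5 mol photons = 0.332.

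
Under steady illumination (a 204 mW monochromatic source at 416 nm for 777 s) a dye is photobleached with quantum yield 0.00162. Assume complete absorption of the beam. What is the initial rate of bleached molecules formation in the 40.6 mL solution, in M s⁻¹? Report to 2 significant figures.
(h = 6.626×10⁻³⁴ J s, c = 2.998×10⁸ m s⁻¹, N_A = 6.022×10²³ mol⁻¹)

2.8×10⁻⁸ M s⁻¹

Photon energy at 416 nm: hc/λ = (6.626×10⁻³⁴)(2.998×10⁸)/(416×10⁻⁹) = 4.775×10⁻¹⁹ J.
Energy delivered: (204 mW)(777 s) = 158.5 J.
Photons incident: 158.5 / 4.775×10⁻¹⁹ = 3.319×10²⁰, i.e. 3.319×10²⁰/6.022×10²³ = 5.511×10⁻⁴ mol.
Product formed: 0.00162 × 5.511×10⁻⁴ = 8.928×10⁻⁷ mol.
Rate: 8.928×10⁻⁷ mol / (777 s × 0.0406 L) = 2.8×10⁻⁸ M s⁻¹.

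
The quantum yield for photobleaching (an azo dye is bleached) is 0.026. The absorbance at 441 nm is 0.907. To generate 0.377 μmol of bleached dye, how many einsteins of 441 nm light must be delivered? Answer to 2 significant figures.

1.7×10⁻⁵ einstein

Product: 0.377 μmol = 3.77×10⁻⁷ mol.
Photons that must be absorbed: 3.77×10⁻⁷ / 0.026 = 1.450×10⁻⁵ mol.
Fraction absorbed: 1 − 10^(−0.907) = 0.8761.
Incident photons needed: 1.450×10⁻⁵ / 0.8761 = 1.655×10⁻⁵ mol.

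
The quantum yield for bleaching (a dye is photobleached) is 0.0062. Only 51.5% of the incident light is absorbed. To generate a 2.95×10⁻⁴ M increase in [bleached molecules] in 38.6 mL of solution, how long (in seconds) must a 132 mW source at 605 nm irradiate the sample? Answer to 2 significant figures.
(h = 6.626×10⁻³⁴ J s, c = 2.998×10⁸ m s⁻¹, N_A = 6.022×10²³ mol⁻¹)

Product: (2.95×10⁻⁴ M)(0.0386 L) = 1.139×10⁻⁵ mol.
Photons that must be absorbed: 1.139×10⁻⁵ / 0.0062 = 0.001837 mol.
Incident photons needed: 0.001837 / 0.515 = 0.003567 mol.
Photon energy: hc/λ = 3.283×10⁻¹⁹ J; per mole, 1.977×10⁵ J mol⁻¹.
Energy required: 0.003567 × 1.977×10⁵ = 705.2 J.
Time: 705.2 J / 0.132 W = 5300 s.

t ≈ 5300 s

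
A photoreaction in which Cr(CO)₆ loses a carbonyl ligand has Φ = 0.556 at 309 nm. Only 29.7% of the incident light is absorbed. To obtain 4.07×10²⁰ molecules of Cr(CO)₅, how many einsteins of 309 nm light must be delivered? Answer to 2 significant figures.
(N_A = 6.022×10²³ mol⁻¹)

0.0041 einstein

Product: 4.07×10²⁰ / 6.022×10²³ = 6.759×10⁻⁴ mol.
Photons that must be absorbed: 6.759×10⁻⁴ / 0.556 = 0.001216 mol.
Incident photons needed: 0.001216 / 0.297 = 0.004094 mol.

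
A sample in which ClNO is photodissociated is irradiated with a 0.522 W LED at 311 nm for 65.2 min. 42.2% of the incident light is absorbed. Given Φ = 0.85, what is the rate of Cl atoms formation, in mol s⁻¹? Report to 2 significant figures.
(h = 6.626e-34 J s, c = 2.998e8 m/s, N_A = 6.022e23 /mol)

Photon energy at 311 nm: hc/λ = (6.626e-34)(2.998e8)/(311e-9) = 6.387e-19 J.
Energy delivered: (0.522 W)(3912 s) = 2042 J.
Photons incident: 2042 / 6.387e-19 = 3.197e21, i.e. 3.197e21/6.022e23 = 0.005309 mol.
Photons absorbed: 0.422 × 0.005309 = 0.002240 mol.
Product formed: 0.85 × 0.002240 = 0.001904 mol.
Rate: 0.001904 / 3912 s = 4.9e-7 mol s⁻¹.

4.9e-7 mol s⁻¹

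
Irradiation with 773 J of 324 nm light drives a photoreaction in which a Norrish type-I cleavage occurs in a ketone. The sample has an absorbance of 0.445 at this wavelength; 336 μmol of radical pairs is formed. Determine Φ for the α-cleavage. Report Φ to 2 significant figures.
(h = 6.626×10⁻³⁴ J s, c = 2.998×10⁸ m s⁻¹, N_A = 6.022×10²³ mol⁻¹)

Φ = 0.25

Product: 336 μmol = 3.36×10⁻⁴ mol.
Photon energy at 324 nm: hc/λ = (6.626×10⁻³⁴)(2.998×10⁸)/(324×10⁻⁹) = 6.131×10⁻¹⁹ J.
Photons incident: 773 / 6.131×10⁻¹⁹ = 1.261×10²¹, i.e. 1.261×10²¹/6.022×10²³ = 0.002094 mol.
Fraction absorbed: 1 − 10^(−0.445) = 0.6411.
Photons absorbed: 0.6411 × 0.002094 = 0.001342 mol.
Φ = 3.36×10⁻⁴ mol / 0.001342 mol photons = 0.25.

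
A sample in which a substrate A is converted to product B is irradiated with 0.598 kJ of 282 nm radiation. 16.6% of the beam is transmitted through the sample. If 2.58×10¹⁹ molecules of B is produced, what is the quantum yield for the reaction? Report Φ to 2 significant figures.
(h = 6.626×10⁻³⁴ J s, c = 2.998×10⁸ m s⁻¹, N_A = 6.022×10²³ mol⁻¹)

Product: 2.58×10¹⁹ / 6.022×10²³ = 4.284×10⁻⁵ mol.
Photon energy at 282 nm: hc/λ = (6.626×10⁻³⁴)(2.998×10⁸)/(282×10⁻⁹) = 7.044×10⁻¹⁹ J.
Incident energy: 0.598 kJ = 598 J.
Photons incident: 598 / 7.044×10⁻¹⁹ = 8.489×10²⁰, i.e. 8.489×10²⁰/6.022×10²³ = 0.001410 mol.
Fraction absorbed: 1 − 16.6/100 = 0.8340.
Photons absorbed: 0.8340 × 0.001410 = 0.001176 mol.
Φ = 4.284×10⁻⁵ mol / 0.001176 mol photons = 0.036.

Φ = 0.036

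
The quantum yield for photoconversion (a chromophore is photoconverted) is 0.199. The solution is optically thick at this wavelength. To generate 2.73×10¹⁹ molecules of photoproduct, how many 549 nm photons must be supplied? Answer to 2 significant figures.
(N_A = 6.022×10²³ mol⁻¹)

1.4×10²⁰ photons

Product: 2.73×10¹⁹ / 6.022×10²³ = 4.533×10⁻⁵ mol.
Photons that must be absorbed: 4.533×10⁻⁵ / 0.199 = 2.278×10⁻⁴ mol.
Photon count: 2.278×10⁻⁴ × 6.022×10²³ = 1.4×10²⁰.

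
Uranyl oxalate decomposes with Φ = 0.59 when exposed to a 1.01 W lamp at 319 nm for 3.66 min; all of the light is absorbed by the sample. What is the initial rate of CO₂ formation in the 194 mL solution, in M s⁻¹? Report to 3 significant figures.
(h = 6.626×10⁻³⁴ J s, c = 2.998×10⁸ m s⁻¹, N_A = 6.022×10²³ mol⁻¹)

Photon energy at 319 nm: hc/λ = (6.626×10⁻³⁴)(2.998×10⁸)/(319×10⁻⁹) = 6.227×10⁻¹⁹ J.
Energy delivered: (1.01 W)(219.6 s) = 221.8 J.
Photons incident: 221.8 / 6.227×10⁻¹⁹ = 3.562×10²⁰, i.e. 3.562×10²⁰/6.022×10²³ = 5.915×10⁻⁴ mol.
Product formed: 0.59 × 5.915×10⁻⁴ = 3.490×10⁻⁴ mol.
Rate: 3.490×10⁻⁴ mol / (219.6 s × 0.194 L) = 8.19×10⁻⁶ M s⁻¹.

8.19×10⁻⁶ M s⁻¹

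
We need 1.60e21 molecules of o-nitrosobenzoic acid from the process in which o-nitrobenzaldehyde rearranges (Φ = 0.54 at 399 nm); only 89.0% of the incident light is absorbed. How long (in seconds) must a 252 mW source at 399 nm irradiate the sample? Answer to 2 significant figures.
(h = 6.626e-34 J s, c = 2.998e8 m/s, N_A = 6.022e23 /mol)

t ≈ 6600 s

Product: 1.60e21 / 6.022e23 = 0.002657 mol.
Photons that must be absorbed: 0.002657 / 0.54 = 0.004920 mol.
Incident photons needed: 0.004920 / 0.890 = 0.005528 mol.
Photon energy: hc/λ = 4.979e-19 J; per mole, 2.998e5 J mol⁻¹.
Energy required: 0.005528 × 2.998e5 = 1657 J.
Time: 1657 J / 0.252 W = 6600 s.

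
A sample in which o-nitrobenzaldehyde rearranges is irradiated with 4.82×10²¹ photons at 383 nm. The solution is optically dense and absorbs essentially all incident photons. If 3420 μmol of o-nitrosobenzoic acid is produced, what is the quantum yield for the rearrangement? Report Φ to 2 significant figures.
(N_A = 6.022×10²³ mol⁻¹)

Product: 3420 μmol = 0.00342 mol.
Moles of photons: 4.82×10²¹ / 6.022×10²³ = 0.008004 mol.
Φ = 0.00342 mol / 0.008004 mol photons = 0.43.

Φ = 0.43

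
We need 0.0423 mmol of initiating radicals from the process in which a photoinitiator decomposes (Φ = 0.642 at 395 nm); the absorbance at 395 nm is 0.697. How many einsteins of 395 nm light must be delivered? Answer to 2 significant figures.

8.2×10⁻⁵ einstein

Product: 0.0423 mmol = 4.23×10⁻⁵ mol.
Photons that must be absorbed: 4.23×10⁻⁵ / 0.642 = 6.589×10⁻⁵ mol.
Fraction absorbed: 1 − 10^(−0.697) = 0.7991.
Incident photons needed: 6.589×10⁻⁵ / 0.7991 = 8.246×10⁻⁵ mol.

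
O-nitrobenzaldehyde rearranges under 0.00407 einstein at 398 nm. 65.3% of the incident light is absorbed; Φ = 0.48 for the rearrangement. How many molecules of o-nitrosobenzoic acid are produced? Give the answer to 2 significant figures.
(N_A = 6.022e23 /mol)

Photons absorbed: 0.653 × 0.00407 = 0.002658 mol.
Product: Φ × n_abs = 0.48 × 0.002658 = 0.001276 mol.
As a count: 0.001276 × 6.022e23 = 7.7e20.

7.7e20 molecules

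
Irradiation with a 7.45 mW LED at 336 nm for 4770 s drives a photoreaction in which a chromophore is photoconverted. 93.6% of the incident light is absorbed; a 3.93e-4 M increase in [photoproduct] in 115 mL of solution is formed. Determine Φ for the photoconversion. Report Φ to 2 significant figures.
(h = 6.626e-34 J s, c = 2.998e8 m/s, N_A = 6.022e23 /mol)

Φ = 0.48

Product: (3.93e-4 M)(0.115 L) = 4.520e-5 mol.
Photon energy at 336 nm: hc/λ = (6.626e-34)(2.998e8)/(336e-9) = 5.912e-19 J.
Energy delivered: (7.45 mW)(4770 s) = 35.54 J.
Photons incident: 35.54 / 5.912e-19 = 6.012e19, i.e. 6.012e19/6.022e23 = 9.983e-5 mol.
Photons absorbed: 0.936 × 9.983e-5 = 9.344e-5 mol.
Φ = 4.520e-5 mol / 9.344e-5 mol photons = 0.48.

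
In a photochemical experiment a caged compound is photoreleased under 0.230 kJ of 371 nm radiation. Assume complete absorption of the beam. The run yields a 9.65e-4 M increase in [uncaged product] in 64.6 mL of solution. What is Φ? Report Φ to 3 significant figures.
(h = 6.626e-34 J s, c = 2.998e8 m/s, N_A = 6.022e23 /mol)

Product: (9.65e-4 M)(0.0646 L) = 6.234e-5 mol.
Photon energy at 371 nm: hc/λ = (6.626e-34)(2.998e8)/(371e-9) = 5.354e-19 J.
Incident energy: 0.230 kJ = 230 J.
Photons incident: 230 / 5.354e-19 = 4.296e20, i.e. 4.296e20/6.022e23 = 7.134e-4 mol.
Φ = 6.234e-5 mol / 7.134e-4 mol photons = 0.0874.

Φ = 0.0874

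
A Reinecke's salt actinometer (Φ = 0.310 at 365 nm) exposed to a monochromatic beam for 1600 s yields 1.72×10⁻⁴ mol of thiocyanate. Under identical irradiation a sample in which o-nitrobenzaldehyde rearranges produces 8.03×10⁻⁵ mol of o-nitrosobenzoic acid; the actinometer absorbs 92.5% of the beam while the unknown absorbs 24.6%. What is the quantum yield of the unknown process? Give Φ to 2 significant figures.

Φ = 0.54

Photons absorbed by the actinometer: 1.72×10⁻⁴ / 0.310 = 5.548×10⁻⁴ mol.
Incident flux: 5.548×10⁻⁴ / 0.925 = 5.998×10⁻⁴ einstein.
Absorbed by unknown: 0.246 × 5.998×10⁻⁴ = 1.476×10⁻⁴ mol.
Φ(unknown) = 8.03×10⁻⁵ / 1.476×10⁻⁴ = 0.54.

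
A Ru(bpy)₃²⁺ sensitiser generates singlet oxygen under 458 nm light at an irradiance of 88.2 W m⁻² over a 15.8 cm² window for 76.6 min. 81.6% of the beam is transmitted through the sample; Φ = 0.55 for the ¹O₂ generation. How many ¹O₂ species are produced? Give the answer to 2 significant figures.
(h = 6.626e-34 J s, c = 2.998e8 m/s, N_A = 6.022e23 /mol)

Photon energy at 458 nm: hc/λ = (6.626e-34)(2.998e8)/(458e-9) = 4.337e-19 J.
Energy delivered: (88.2 W m⁻²)(15.8e-4 m²)(4596 s) = 640.5 J.
Photons incident: 640.5 / 4.337e-19 = 1.477e21, i.e. 1.477e21/6.022e23 = 0.002453 mol.
Fraction absorbed: 1 − 81.6/100 = 0.1840.
Photons absorbed: 0.1840 × 0.002453 = 4.514e-4 mol.
Product: Φ × n_abs = 0.55 × 4.514e-4 = 2.483e-4 mol.
As a count: 2.483e-4 × 6.022e23 = 1.5e20.

1.5e20 species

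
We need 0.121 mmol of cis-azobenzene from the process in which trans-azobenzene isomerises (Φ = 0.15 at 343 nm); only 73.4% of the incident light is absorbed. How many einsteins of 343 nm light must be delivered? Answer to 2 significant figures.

Product: 0.121 mmol = 1.21e-4 mol.
Photons that must be absorbed: 1.21e-4 / 0.15 = 8.067e-4 mol.
Incident photons needed: 8.067e-4 / 0.734 = 0.001099 mol.

0.0011 einstein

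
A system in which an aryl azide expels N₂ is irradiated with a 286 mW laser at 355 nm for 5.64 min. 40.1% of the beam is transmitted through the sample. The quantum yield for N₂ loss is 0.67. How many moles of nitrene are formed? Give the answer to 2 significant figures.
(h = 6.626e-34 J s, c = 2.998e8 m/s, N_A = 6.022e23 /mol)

Photon energy at 355 nm: hc/λ = (6.626e-34)(2.998e8)/(355e-9) = 5.596e-19 J.
Energy delivered: (286 mW)(338.4 s) = 96.78 J.
Photons incident: 96.78 / 5.596e-19 = 1.729e20, i.e. 1.729e20/6.022e23 = 2.871e-4 mol.
Fraction absorbed: 1 − 40.1/100 = 0.5990.
Photons absorbed: 0.5990 × 2.871e-4 = 1.720e-4 mol.
Product: Φ × n_abs = 0.67 × 1.720e-4 = 1.152e-4 mol.

1.2e-4 mol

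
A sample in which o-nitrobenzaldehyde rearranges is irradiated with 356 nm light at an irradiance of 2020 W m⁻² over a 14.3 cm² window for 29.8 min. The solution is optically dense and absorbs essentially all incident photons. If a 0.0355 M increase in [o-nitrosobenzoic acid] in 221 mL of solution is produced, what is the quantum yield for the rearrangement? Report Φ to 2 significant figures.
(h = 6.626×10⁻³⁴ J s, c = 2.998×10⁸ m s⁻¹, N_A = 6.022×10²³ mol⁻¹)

Product: (0.0355 M)(0.221 L) = 0.007846 mol.
Photon energy at 356 nm: hc/λ = (6.626×10⁻³⁴)(2.998×10⁸)/(356×10⁻⁹) = 5.580×10⁻¹⁹ J.
Energy delivered: (2020 W m⁻²)(14.3×10⁻⁴ m²)(1788 s) = 5165 J.
Photons incident: 5165 / 5.580×10⁻¹⁹ = 9.256×10²¹, i.e. 9.256×10²¹/6.022×10²³ = 0.01537 mol.
Φ = 0.007846 mol / 0.01537 mol photons = 0.51.

Φ = 0.51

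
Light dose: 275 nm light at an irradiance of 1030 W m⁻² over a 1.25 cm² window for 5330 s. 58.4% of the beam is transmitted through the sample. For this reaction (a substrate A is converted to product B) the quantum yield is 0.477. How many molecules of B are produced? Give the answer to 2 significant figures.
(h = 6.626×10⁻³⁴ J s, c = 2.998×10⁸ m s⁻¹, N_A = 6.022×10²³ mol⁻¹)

1.9×10²⁰ molecules

Photon energy at 275 nm: hc/λ = (6.626×10⁻³⁴)(2.998×10⁸)/(275×10⁻⁹) = 7.224×10⁻¹⁹ J.
Energy delivered: (1030 W m⁻²)(1.25×10⁻⁴ m²)(5330 s) = 686.2 J.
Photons incident: 686.2 / 7.224×10⁻¹⁹ = 9.499×10²⁰, i.e. 9.499×10²⁰/6.022×10²³ = 0.001577 mol.
Fraction absorbed: 1 − 58.4/100 = 0.4160.
Photons absorbed: 0.4160 × 0.001577 = 6.560×10⁻⁴ mol.
Product: Φ × n_abs = 0.477 × 6.560×10⁻⁴ = 3.129×10⁻⁴ mol.
As a count: 3.129×10⁻⁴ × 6.022×10²³ = 1.9×10²⁰.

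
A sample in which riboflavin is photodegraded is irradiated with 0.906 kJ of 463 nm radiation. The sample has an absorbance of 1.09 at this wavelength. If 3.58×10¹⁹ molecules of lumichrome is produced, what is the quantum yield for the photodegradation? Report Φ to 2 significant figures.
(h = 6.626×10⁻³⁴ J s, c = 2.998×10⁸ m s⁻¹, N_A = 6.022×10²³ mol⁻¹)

Product: 3.58×10¹⁹ / 6.022×10²³ = 5.945×10⁻⁵ mol.
Photon energy at 463 nm: hc/λ = (6.626×10⁻³⁴)(2.998×10⁸)/(463×10⁻⁹) = 4.290×10⁻¹⁹ J.
Incident energy: 0.906 kJ = 906 J.
Photons incident: 906 / 4.290×10⁻¹⁹ = 2.112×10²¹, i.e. 2.112×10²¹/6.022×10²³ = 0.003507 mol.
Fraction absorbed: 1 − 10^(−1.09) = 0.9187.
Photons absorbed: 0.9187 × 0.003507 = 0.003222 mol.
Φ = 5.945×10⁻⁵ mol / 0.003222 mol photons = 0.018.

Φ = 0.018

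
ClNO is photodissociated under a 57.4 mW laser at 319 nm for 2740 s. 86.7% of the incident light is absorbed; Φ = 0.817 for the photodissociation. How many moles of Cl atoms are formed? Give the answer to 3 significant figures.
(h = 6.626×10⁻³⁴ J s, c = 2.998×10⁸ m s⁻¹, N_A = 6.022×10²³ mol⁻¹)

2.97×10⁻⁴ mol

Photon energy at 319 nm: hc/λ = (6.626×10⁻³⁴)(2.998×10⁸)/(319×10⁻⁹) = 6.227×10⁻¹⁹ J.
Energy delivered: (57.4 mW)(2740 s) = 157.3 J.
Photons incident: 157.3 / 6.227×10⁻¹⁹ = 2.526×10²⁰, i.e. 2.526×10²⁰/6.022×10²³ = 4.195×10⁻⁴ mol.
Photons absorbed: 0.867 × 4.195×10⁻⁴ = 3.637×10⁻⁴ mol.
Product: Φ × n_abs = 0.817 × 3.637×10⁻⁴ = 2.971×10⁻⁴ mol.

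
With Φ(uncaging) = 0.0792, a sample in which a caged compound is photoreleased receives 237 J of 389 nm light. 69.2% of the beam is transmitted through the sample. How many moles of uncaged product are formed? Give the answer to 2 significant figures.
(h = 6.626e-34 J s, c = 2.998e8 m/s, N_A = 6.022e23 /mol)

Photon energy at 389 nm: hc/λ = (6.626e-34)(2.998e8)/(389e-9) = 5.107e-19 J.
Photons incident: 237 / 5.107e-19 = 4.641e20, i.e. 4.641e20/6.022e23 = 7.707e-4 mol.
Fraction absorbed: 1 − 69.2/100 = 0.3080.
Photons absorbed: 0.3080 × 7.707e-4 = 2.374e-4 mol.
Product: Φ × n_abs = 0.0792 × 2.374e-4 = 1.880e-5 mol.

1.9e-5 mol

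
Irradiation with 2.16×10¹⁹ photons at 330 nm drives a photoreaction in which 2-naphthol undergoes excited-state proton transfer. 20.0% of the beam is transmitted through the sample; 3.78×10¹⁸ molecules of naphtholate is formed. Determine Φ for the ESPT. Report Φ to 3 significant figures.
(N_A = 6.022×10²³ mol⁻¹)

Product: 3.78×10¹⁸ / 6.022×10²³ = 6.277×10⁻⁶ mol.
Moles of photons: 2.16×10¹⁹ / 6.022×10²³ = 3.587×10⁻⁵ mol.
Fraction absorbed: 1 − 20.0/100 = 0.8000.
Photons absorbed: 0.8000 × 3.587×10⁻⁵ = 2.870×10⁻⁵ mol.
Φ = 6.277×10⁻⁶ mol / 2.870×10⁻⁵ mol photons = 0.219.

Φ = 0.219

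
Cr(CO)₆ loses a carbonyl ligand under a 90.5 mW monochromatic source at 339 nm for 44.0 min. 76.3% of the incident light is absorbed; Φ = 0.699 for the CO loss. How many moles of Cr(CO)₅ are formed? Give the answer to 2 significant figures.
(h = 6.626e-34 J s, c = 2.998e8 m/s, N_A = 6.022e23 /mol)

3.6e-4 mol

Photon energy at 339 nm: hc/λ = (6.626e-34)(2.998e8)/(339e-9) = 5.860e-19 J.
Energy delivered: (90.5 mW)(2640 s) = 238.9 J.
Photons incident: 238.9 / 5.860e-19 = 4.077e20, i.e. 4.077e20/6.022e23 = 6.770e-4 mol.
Photons absorbed: 0.763 × 6.770e-4 = 5.166e-4 mol.
Product: Φ × n_abs = 0.699 × 5.166e-4 = 3.611e-4 mol.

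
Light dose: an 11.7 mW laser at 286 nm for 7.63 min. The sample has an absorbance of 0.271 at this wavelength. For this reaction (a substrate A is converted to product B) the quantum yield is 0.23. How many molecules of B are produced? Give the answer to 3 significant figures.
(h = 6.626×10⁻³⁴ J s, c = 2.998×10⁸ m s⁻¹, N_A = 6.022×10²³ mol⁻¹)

Photon energy at 286 nm: hc/λ = (6.626×10⁻³⁴)(2.998×10⁸)/(286×10⁻⁹) = 6.946×10⁻¹⁹ J.
Energy delivered: (11.7 mW)(457.8 s) = 5.356 J.
Photons incident: 5.356 / 6.946×10⁻¹⁹ = 7.711×10¹⁸, i.e. 7.711×10¹⁸/6.022×10²³ = 1.280×10⁻⁵ mol.
Fraction absorbed: 1 − 10^(−0.271) = 0.4642.
Photons absorbed: 0.4642 × 1.280×10⁻⁵ = 5.942×10⁻⁶ mol.
Product: Φ × n_abs = 0.23 × 5.942×10⁻⁶ = 1.367×10⁻⁶ mol.
As a count: 1.367×10⁻⁶ × 6.022×10²³ = 8.23×10¹⁷.

8.23×10¹⁷ molecules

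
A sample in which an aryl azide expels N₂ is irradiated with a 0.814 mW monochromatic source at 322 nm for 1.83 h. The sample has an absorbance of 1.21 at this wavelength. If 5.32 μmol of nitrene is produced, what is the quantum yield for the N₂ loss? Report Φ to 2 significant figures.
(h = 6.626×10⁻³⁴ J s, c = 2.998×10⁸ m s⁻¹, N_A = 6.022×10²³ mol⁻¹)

Product: 5.32 μmol = 5.32×10⁻⁶ mol.
Photon energy at 322 nm: hc/λ = (6.626×10⁻³⁴)(2.998×10⁸)/(322×10⁻⁹) = 6.169×10⁻¹⁹ J.
Energy delivered: (0.814 mW)(6588 s) = 5.363 J.
Photons incident: 5.363 / 6.169×10⁻¹⁹ = 8.693×10¹⁸, i.e. 8.693×10¹⁸/6.022×10²³ = 1.444×10⁻⁵ mol.
Fraction absorbed: 1 − 10^(−1.21) = 0.9383.
Photons absorbed: 0.9383 × 1.444×10⁻⁵ = 1.355×10⁻⁵ mol.
Φ = 5.32×10⁻⁶ mol / 1.355×10⁻⁵ mol photons = 0.39.

Φ = 0.39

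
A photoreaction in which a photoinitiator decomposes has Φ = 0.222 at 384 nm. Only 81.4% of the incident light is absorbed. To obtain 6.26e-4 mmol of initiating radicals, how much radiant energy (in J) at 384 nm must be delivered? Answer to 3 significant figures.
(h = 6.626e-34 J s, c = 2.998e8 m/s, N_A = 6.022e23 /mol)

Product: 6.26e-4 mmol = 6.26e-7 mol.
Photons that must be absorbed: 6.26e-7 / 0.222 = 2.820e-6 mol.
Incident photons needed: 2.820e-6 / 0.814 = 3.464e-6 mol.
Photon energy: hc/λ = 5.173e-19 J; per mole, 3.115e5 J mol⁻¹.
Energy required: 3.464e-6 × 3.115e5 = 1.08 J.

1.08 J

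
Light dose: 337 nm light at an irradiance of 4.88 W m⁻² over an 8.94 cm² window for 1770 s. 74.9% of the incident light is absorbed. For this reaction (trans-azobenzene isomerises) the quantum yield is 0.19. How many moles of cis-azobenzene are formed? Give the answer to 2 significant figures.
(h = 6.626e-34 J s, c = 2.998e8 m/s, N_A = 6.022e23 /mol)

Photon energy at 337 nm: hc/λ = (6.626e-34)(2.998e8)/(337e-9) = 5.895e-19 J.
Energy delivered: (4.88 W m⁻²)(8.94e-4 m²)(1770 s) = 7.722 J.
Photons incident: 7.722 / 5.895e-19 = 1.310e19, i.e. 1.310e19/6.022e23 = 2.175e-5 mol.
Photons absorbed: 0.749 × 2.175e-5 = 1.629e-5 mol.
Product: Φ × n_abs = 0.19 × 1.629e-5 = 3.095e-6 mol.

3.1e-6 mol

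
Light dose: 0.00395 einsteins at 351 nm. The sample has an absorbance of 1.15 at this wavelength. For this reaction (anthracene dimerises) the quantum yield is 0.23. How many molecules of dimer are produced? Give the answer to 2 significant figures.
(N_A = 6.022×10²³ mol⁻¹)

5.1×10²⁰ molecules

Fraction absorbed: 1 − 10^(−1.15) = 0.9292.
Photons absorbed: 0.9292 × 0.00395 = 0.003670 mol.
Product: Φ × n_abs = 0.23 × 0.003670 = 8.441×10⁻⁴ mol.
As a count: 8.441×10⁻⁴ × 6.022×10²³ = 5.1×10²⁰.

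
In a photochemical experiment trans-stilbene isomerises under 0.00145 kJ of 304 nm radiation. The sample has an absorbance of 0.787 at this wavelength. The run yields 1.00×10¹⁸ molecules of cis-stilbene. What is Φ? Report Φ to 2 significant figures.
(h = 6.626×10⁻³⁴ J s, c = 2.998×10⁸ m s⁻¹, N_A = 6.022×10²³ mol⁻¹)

Φ = 0.54

Product: 1.00×10¹⁸ / 6.022×10²³ = 1.661×10⁻⁶ mol.
Photon energy at 304 nm: hc/λ = (6.626×10⁻³⁴)(2.998×10⁸)/(304×10⁻⁹) = 6.534×10⁻¹⁹ J.
Incident energy: 0.00145 kJ = 1.45 J.
Photons incident: 1.45 / 6.534×10⁻¹⁹ = 2.219×10¹⁸, i.e. 2.219×10¹⁸/6.022×10²³ = 3.685×10⁻⁶ mol.
Fraction absorbed: 1 − 10^(−0.787) = 0.8367.
Photons absorbed: 0.8367 × 3.685×10⁻⁶ = 3.083×10⁻⁶ mol.
Φ = 1.661×10⁻⁶ mol / 3.083×10⁻⁶ mol photons = 0.54.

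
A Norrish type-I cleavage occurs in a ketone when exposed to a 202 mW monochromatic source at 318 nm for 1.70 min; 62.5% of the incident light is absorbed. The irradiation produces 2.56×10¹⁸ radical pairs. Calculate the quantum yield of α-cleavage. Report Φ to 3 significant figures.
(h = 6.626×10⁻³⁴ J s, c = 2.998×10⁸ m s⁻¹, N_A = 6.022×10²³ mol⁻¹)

Product: 2.56×10¹⁸ / 6.022×10²³ = 4.251×10⁻⁶ mol.
Photon energy at 318 nm: hc/λ = (6.626×10⁻³⁴)(2.998×10⁸)/(318×10⁻⁹) = 6.247×10⁻¹⁹ J.
Energy delivered: (202 mW)(102 s) = 20.60 J.
Photons incident: 20.60 / 6.247×10⁻¹⁹ = 3.298×10¹⁹, i.e. 3.298×10¹⁹/6.022×10²³ = 5.477×10⁻⁵ mol.
Photons absorbed: 0.625 × 5.477×10⁻⁵ = 3.423×10⁻⁵ mol.
Φ = 4.251×10⁻⁶ mol / 3.423×10⁻⁵ mol photons = 0.124.

Φ = 0.124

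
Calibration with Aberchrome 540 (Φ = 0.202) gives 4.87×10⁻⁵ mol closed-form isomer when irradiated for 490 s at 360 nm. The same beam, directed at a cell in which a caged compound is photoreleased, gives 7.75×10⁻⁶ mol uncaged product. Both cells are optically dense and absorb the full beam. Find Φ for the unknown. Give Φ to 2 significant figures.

Photons absorbed by the actinometer: 4.87×10⁻⁵ / 0.202 = 2.411×10⁻⁴ mol.
Φ(unknown) = 7.75×10⁻⁶ / 2.411×10⁻⁴ = 0.032.

Φ = 0.032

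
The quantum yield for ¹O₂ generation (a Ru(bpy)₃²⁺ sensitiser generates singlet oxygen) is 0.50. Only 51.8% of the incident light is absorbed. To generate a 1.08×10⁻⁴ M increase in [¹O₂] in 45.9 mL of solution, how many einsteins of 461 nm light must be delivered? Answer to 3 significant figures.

1.91×10⁻⁵ einstein

Product: (1.08×10⁻⁴ M)(0.0459 L) = 4.957×10⁻⁶ mol.
Photons that must be absorbed: 4.957×10⁻⁶ / 0.50 = 9.914×10⁻⁶ mol.
Incident photons needed: 9.914×10⁻⁶ / 0.518 = 1.914×10⁻⁵ mol.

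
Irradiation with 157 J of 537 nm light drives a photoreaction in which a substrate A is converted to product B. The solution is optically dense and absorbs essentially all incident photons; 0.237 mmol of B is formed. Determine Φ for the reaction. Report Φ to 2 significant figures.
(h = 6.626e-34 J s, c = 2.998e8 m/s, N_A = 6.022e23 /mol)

Product: 0.237 mmol = 2.37e-4 mol.
Photon energy at 537 nm: hc/λ = (6.626e-34)(2.998e8)/(537e-9) = 3.699e-19 J.
Photons incident: 157 / 3.699e-19 = 4.244e20, i.e. 4.244e20/6.022e23 = 7.047e-4 mol.
Φ = 2.37e-4 mol / 7.047e-4 mol photons = 0.34.

Φ = 0.34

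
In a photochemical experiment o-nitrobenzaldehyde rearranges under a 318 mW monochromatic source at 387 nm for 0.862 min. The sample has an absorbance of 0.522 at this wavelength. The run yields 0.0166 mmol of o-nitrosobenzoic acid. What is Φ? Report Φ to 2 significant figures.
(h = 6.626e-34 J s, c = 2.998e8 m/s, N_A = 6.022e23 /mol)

Φ = 0.45

Product: 0.0166 mmol = 1.66e-5 mol.
Photon energy at 387 nm: hc/λ = (6.626e-34)(2.998e8)/(387e-9) = 5.133e-19 J.
Energy delivered: (318 mW)(51.72 s) = 16.45 J.
Photons incident: 16.45 / 5.133e-19 = 3.205e19, i.e. 3.205e19/6.022e23 = 5.322e-5 mol.
Fraction absorbed: 1 − 10^(−0.522) = 0.6994.
Photons absorbed: 0.6994 × 5.322e-5 = 3.722e-5 mol.
Φ = 1.66e-5 mol / 3.722e-5 mol photons = 0.45.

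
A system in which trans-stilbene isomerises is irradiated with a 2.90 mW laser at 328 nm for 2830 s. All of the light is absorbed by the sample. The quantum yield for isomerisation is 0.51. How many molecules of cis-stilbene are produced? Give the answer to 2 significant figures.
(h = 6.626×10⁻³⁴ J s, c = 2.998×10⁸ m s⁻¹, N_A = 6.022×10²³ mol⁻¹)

Photon energy at 328 nm: hc/λ = (6.626×10⁻³⁴)(2.998×10⁸)/(328×10⁻⁹) = 6.056×10⁻¹⁹ J.
Energy delivered: (2.90 mW)(2830 s) = 8.207 J.
Photons incident: 8.207 / 6.056×10⁻¹⁹ = 1.355×10¹⁹, i.e. 1.355×10¹⁹/6.022×10²³ = 2.250×10⁻⁵ mol.
Product: Φ × n_abs = 0.51 × 2.250×10⁻⁵ = 1.148×10⁻⁵ mol.
As a count: 1.148×10⁻⁵ × 6.022×10²³ = 6.9×10¹⁸.

6.9×10¹⁸ molecules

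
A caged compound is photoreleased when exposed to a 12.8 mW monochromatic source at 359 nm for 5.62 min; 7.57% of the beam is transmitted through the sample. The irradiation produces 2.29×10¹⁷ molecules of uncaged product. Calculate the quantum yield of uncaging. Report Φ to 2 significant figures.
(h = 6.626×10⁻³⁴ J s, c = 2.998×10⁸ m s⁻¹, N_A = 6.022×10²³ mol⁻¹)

Φ = 0.032

Product: 2.29×10¹⁷ / 6.022×10²³ = 3.803×10⁻⁷ mol.
Photon energy at 359 nm: hc/λ = (6.626×10⁻³⁴)(2.998×10⁸)/(359×10⁻⁹) = 5.533×10⁻¹⁹ J.
Energy delivered: (12.8 mW)(337.2 s) = 4.316 J.
Photons incident: 4.316 / 5.533×10⁻¹⁹ = 7.800×10¹⁸, i.e. 7.800×10¹⁸/6.022×10²³ = 1.295×10⁻⁵ mol.
Fraction absorbed: 1 − 7.57/100 = 0.9243.
Photons absorbed: 0.9243 × 1.295×10⁻⁵ = 1.197×10⁻⁵ mol.
Φ = 3.803×10⁻⁷ mol / 1.197×10⁻⁵ mol photons = 0.032.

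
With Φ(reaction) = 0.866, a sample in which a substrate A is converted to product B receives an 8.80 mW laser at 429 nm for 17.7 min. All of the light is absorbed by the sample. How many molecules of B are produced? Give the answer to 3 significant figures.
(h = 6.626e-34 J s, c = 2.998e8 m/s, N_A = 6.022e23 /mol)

Photon energy at 429 nm: hc/λ = (6.626e-34)(2.998e8)/(429e-9) = 4.630e-19 J.
Energy delivered: (8.80 mW)(1062 s) = 9.346 J.
Photons incident: 9.346 / 4.630e-19 = 2.019e19, i.e. 2.019e19/6.022e23 = 3.353e-5 mol.
Product: Φ × n_abs = 0.866 × 3.353e-5 = 2.904e-5 mol.
As a count: 2.904e-5 × 6.022e23 = 1.75e19.

1.75e19 molecules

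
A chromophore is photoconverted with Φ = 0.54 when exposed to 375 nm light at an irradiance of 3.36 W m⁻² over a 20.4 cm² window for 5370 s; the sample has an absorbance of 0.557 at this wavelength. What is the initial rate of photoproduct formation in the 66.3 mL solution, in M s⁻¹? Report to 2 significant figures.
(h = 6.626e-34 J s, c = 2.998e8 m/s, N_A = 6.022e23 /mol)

1.3e-7 M s⁻¹

Photon energy at 375 nm: hc/λ = (6.626e-34)(2.998e8)/(375e-9) = 5.297e-19 J.
Energy delivered: (3.36 W m⁻²)(20.4e-4 m²)(5370 s) = 36.81 J.
Photons incident: 36.81 / 5.297e-19 = 6.949e19, i.e. 6.949e19/6.022e23 = 1.154e-4 mol.
Fraction absorbed: 1 − 10^(−0.557) = 0.7227.
Photons absorbed: 0.7227 × 1.154e-4 = 8.340e-5 mol.
Product formed: 0.54 × 8.340e-5 = 4.504e-5 mol.
Rate: 4.504e-5 mol / (5370 s × 0.0663 L) = 1.3e-7 M s⁻¹.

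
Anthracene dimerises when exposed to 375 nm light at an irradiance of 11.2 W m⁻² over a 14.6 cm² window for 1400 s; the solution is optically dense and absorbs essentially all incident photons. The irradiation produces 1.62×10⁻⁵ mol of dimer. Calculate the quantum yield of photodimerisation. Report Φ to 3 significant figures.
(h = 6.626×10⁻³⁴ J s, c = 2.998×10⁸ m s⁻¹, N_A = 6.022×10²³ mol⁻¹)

Φ = 0.226

Photon energy at 375 nm: hc/λ = (6.626×10⁻³⁴)(2.998×10⁸)/(375×10⁻⁹) = 5.297×10⁻¹⁹ J.
Energy delivered: (11.2 W m⁻²)(14.6×10⁻⁴ m²)(1400 s) = 22.89 J.
Photons incident: 22.89 / 5.297×10⁻¹⁹ = 4.321×10¹⁹, i.e. 4.321×10¹⁹/6.022×10²³ = 7.175×10⁻⁵ mol.
Φ = 1.62×10⁻⁵ mol / 7.175×10⁻⁵ mol photons = 0.226.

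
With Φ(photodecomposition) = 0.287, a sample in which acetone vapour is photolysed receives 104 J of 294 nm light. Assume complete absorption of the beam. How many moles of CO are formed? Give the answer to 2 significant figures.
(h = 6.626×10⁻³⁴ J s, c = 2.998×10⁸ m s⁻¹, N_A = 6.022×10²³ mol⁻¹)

Photon energy at 294 nm: hc/λ = (6.626×10⁻³⁴)(2.998×10⁸)/(294×10⁻⁹) = 6.757×10⁻¹⁹ J.
Photons incident: 104 / 6.757×10⁻¹⁹ = 1.539×10²⁰, i.e. 1.539×10²⁰/6.022×10²³ = 2.556×10⁻⁴ mol.
Product: Φ × n_abs = 0.287 × 2.556×10⁻⁴ = 7.336×10⁻⁵ mol.

7.3×10⁻⁵ mol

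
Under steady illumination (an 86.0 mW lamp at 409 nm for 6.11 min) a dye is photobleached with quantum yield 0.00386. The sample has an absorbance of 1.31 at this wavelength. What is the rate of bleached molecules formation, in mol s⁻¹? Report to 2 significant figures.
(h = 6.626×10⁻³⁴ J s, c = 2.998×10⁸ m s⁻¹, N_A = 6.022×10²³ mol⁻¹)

1.1×10⁻⁹ mol s⁻¹

Photon energy at 409 nm: hc/λ = (6.626×10⁻³⁴)(2.998×10⁸)/(409×10⁻⁹) = 4.857×10⁻¹⁹ J.
Energy delivered: (86.0 mW)(366.6 s) = 31.53 J.
Photons incident: 31.53 / 4.857×10⁻¹⁹ = 6.492×10¹⁹, i.e. 6.492×10¹⁹/6.022×10²³ = 1.078×10⁻⁴ mol.
Fraction absorbed: 1 − 10^(−1.31) = 0.9510.
Photons absorbed: 0.9510 × 1.078×10⁻⁴ = 1.025×10⁻⁴ mol.
Product formed: 0.00386 × 1.025×10⁻⁴ = 3.957×10⁻⁷ mol.
Rate: 3.957×10⁻⁷ / 366.6 s = 1.1×10⁻⁹ mol s⁻¹.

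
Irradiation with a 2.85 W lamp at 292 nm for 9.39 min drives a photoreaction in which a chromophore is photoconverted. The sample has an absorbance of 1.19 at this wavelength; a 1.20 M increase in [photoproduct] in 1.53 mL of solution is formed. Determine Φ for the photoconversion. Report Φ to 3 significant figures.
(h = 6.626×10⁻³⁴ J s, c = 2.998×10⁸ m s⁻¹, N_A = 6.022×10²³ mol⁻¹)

Product: (1.20 M)(0.00153 L) = 0.001836 mol.
Photon energy at 292 nm: hc/λ = (6.626×10⁻³⁴)(2.998×10⁸)/(292×10⁻⁹) = 6.803×10⁻¹⁹ J.
Energy delivered: (2.85 W)(563.4 s) = 1606 J.
Photons incident: 1606 / 6.803×10⁻¹⁹ = 2.361×10²¹, i.e. 2.361×10²¹/6.022×10²³ = 0.003921 mol.
Fraction absorbed: 1 − 10^(−1.19) = 0.9354.
Photons absorbed: 0.9354 × 0.003921 = 0.003668 mol.
Φ = 0.001836 mol / 0.003668 mol photons = 0.501.

Φ = 0.501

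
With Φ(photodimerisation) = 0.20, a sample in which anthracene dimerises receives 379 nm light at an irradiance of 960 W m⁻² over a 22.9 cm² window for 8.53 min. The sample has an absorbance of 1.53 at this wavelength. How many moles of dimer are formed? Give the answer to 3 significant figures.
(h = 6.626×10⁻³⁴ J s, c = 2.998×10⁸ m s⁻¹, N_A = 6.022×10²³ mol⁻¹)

Photon energy at 379 nm: hc/λ = (6.626×10⁻³⁴)(2.998×10⁸)/(379×10⁻⁹) = 5.241×10⁻¹⁹ J.
Energy delivered: (960 W m⁻²)(22.9×10⁻⁴ m²)(511.8 s) = 1125 J.
Photons incident: 1125 / 5.241×10⁻¹⁹ = 2.147×10²¹, i.e. 2.147×10²¹/6.022×10²³ = 0.003565 mol.
Fraction absorbed: 1 − 10^(−1.53) = 0.9705.
Photons absorbed: 0.9705 × 0.003565 = 0.003460 mol.
Product: Φ × n_abs = 0.20 × 0.003460 = 6.920×10⁻⁴ mol.

6.92×10⁻⁴ mol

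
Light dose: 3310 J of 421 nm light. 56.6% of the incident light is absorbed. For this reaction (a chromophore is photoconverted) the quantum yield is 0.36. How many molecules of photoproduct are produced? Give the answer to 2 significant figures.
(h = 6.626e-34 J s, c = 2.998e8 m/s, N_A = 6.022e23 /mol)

1.4e21 molecules

Photon energy at 421 nm: hc/λ = (6.626e-34)(2.998e8)/(421e-9) = 4.718e-19 J.
Photons incident: 3310 / 4.718e-19 = 7.016e21, i.e. 7.016e21/6.022e23 = 0.01165 mol.
Photons absorbed: 0.566 × 0.01165 = 0.006594 mol.
Product: Φ × n_abs = 0.36 × 0.006594 = 0.002374 mol.
As a count: 0.002374 × 6.022e23 = 1.4e21.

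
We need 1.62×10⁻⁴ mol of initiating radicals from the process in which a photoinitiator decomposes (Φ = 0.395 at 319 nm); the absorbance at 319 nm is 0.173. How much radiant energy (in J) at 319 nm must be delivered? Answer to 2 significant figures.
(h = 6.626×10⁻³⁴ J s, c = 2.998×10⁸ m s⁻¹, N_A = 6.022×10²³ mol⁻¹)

Photons that must be absorbed: 1.62×10⁻⁴ / 0.395 = 4.101×10⁻⁴ mol.
Fraction absorbed: 1 − 10^(−0.173) = 0.3286.
Incident photons needed: 4.101×10⁻⁴ / 0.3286 = 0.001248 mol.
Photon energy: hc/λ = 6.227×10⁻¹⁹ J; per mole, 3.750×10⁵ J mol⁻¹.
Energy required: 0.001248 × 3.750×10⁵ = 470 J.

470 J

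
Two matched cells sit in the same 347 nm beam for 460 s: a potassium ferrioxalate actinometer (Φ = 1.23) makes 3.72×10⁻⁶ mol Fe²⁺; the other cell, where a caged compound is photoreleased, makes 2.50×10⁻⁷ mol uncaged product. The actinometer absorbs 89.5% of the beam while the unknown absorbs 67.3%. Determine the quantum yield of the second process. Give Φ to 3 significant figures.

Photons absorbed by the actinometer: 3.72×10⁻⁶ / 1.23 = 3.024×10⁻⁶ mol.
Incident flux: 3.024×10⁻⁶ / 0.895 = 3.379×10⁻⁶ einstein.
Absorbed by unknown: 0.673 × 3.379×10⁻⁶ = 2.274×10⁻⁶ mol.
Φ(unknown) = 2.50×10⁻⁷ / 2.274×10⁻⁶ = 0.110.

Φ = 0.110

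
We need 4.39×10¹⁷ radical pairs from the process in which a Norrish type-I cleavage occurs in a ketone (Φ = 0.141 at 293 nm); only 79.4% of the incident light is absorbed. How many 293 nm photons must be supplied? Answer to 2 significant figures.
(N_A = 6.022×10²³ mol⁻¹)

3.9×10¹⁸ photons

Product: 4.39×10¹⁷ / 6.022×10²³ = 7.290×10⁻⁷ mol.
Photons that must be absorbed: 7.290×10⁻⁷ / 0.141 = 5.170×10⁻⁶ mol.
Incident photons needed: 5.170×10⁻⁶ / 0.794 = 6.511×10⁻⁶ mol.
Photon count: 6.511×10⁻⁶ × 6.022×10²³ = 3.9×10¹⁸.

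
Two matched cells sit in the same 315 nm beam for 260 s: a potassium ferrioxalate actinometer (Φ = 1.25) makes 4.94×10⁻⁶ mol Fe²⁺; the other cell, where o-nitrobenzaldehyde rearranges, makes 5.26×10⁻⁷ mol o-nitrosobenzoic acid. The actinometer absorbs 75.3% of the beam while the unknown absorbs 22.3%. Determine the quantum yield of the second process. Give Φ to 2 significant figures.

Photons absorbed by the actinometer: 4.94×10⁻⁶ / 1.25 = 3.952×10⁻⁶ mol.
Incident flux: 3.952×10⁻⁶ / 0.753 = 5.248×10⁻⁶ einstein.
Absorbed by unknown: 0.223 × 5.248×10⁻⁶ = 1.170×10⁻⁶ mol.
Φ(unknown) = 5.26×10⁻⁷ / 1.170×10⁻⁶ = 0.45.

Φ = 0.45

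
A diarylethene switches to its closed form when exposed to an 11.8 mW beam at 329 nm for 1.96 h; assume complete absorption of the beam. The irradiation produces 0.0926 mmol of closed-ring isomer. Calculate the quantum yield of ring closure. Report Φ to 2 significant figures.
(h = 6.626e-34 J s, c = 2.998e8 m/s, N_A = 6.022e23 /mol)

Product: 0.0926 mmol = 9.26e-5 mol.
Photon energy at 329 nm: hc/λ = (6.626e-34)(2.998e8)/(329e-9) = 6.038e-19 J.
Energy delivered: (11.8 mW)(7056 s) = 83.26 J.
Photons incident: 83.26 / 6.038e-19 = 1.379e20, i.e. 1.379e20/6.022e23 = 2.290e-4 mol.
Φ = 9.26e-5 mol / 2.290e-4 mol photons = 0.40.

Φ = 0.40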